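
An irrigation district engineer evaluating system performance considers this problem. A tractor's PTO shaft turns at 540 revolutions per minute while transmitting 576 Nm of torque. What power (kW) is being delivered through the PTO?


P = 2*pi*n*T / 60000
  = 2*pi * 540 * 576 / 60000
  = 1954321.96 / 60000
  = 32.57 kW


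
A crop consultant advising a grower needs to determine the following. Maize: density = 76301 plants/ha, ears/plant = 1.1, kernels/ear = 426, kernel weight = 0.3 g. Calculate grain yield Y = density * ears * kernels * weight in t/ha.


Y = density * ears * kernels * kw
  = 76301 * 1.1 * 426 * 0.3 g/ha
  = 10726394.58 g/ha
  = 10726.39 kg/ha = 10.73 t/ha


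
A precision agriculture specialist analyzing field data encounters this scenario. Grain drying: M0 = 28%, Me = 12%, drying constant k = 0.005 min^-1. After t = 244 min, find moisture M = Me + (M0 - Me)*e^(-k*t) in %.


M = Me + (M0 - Me) * e^(-k*t)
  = 12 + (28 - 12) * e^(-0.005*244)
  = 12 + 16 * e^(-1.220)
  = 12 + 16 * 0.29523
  = 12 + 4.7237
  = 16.72%


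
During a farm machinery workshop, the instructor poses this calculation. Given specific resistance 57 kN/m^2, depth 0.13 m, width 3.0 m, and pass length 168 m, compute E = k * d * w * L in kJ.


E = k * d * w * L
  = 57 * 0.13 * 3.0 * 168
  = 3734.64 kJ


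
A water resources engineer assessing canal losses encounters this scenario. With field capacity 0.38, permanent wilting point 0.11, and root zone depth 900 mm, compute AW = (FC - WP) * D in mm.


AW = (FC - WP) * D
   = (0.38 - 0.11) * 900
   = 0.27 * 900
   = 243 mm


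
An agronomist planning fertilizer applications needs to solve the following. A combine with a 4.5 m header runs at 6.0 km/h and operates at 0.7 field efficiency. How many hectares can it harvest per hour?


C = w * v * eta_f / 10
  = 4.5 * 6.0 * 0.7 / 10
  = 18.90 / 10
  = 1.89 ha/h


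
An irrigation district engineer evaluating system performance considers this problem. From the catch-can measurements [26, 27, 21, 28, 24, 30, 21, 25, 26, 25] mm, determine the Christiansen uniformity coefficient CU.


xbar = 253 / 10 = 25.300
sum|xi - xbar| = 21
CU = 100 * (1 - 21 / (10 * 25.300))
   = 100 * (1 - 0.0830)
   = 91.70%


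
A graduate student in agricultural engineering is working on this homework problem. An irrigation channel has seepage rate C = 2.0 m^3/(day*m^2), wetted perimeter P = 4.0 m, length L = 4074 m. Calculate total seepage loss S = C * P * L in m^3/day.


S = C * P * L
  = 2.0 * 4.0 * 4074
  = 32592 m^3/day


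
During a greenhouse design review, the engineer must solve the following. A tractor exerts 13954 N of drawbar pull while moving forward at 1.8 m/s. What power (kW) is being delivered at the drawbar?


P = F * v / 1000
  = 13954 * 1.8 / 1000
  = 25117.20 / 1000
  = 25.12 kW


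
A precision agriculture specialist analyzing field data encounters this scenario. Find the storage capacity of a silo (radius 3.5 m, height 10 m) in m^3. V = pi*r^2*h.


V = pi * r^2 * h
  = pi * 3.5^2 * 10
  = pi * 12.25 * 10
  = 384.85 m^3


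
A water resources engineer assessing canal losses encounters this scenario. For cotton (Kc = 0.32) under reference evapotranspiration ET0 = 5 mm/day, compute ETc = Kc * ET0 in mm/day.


ETc = Kc * ET0
    = 0.32 * 5
    = 1.60 mm/day


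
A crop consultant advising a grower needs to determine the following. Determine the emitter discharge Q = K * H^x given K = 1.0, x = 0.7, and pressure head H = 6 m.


Q = K * H^x
  = 1.0 * 6^0.7
  = 1.0 * 3.5051
  = 3.51 L/h


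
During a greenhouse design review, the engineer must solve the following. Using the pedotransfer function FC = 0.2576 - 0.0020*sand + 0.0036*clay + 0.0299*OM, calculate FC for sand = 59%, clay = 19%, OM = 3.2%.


FC = 0.2576 - 0.0020*59 + 0.0036*19 + 0.0299*3.2
   = 0.2576 - 0.1180 + 0.0684 + 0.0957
   = 0.3037


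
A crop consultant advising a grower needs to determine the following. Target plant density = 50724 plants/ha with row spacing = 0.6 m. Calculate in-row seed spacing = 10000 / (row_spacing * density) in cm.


spacing = 10000 / (row_sp * density)
        = 10000 / (0.6 * 50724)
        = 10000 / 30434.40
        = 0.32858 m = 32.86 cm


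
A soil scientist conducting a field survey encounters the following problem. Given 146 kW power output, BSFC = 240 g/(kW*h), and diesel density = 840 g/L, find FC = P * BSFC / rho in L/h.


FC = P * BSFC / rho_fuel
   = 146 * 240 / 840
   = 35040 / 840
   = 41.71 L/h


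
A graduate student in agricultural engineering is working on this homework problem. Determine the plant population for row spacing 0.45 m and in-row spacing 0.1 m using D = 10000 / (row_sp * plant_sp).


D = 10000 / (row_sp * plant_sp)
  = 10000 / (0.45 * 0.1)
  = 10000 / 0.0450
  = 222222.22 plants/ha


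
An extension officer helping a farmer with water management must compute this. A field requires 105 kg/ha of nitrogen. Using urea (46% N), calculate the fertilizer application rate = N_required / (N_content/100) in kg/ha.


Rate = N_required / (N_content / 100)
     = 105 / (46 / 100)
     = 105 / 0.46
     = 228.26 kg/ha


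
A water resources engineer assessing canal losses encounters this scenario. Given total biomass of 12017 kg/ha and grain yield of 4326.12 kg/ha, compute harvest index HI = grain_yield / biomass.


HI = grain_yield / biomass
   = 4326.12 / 12017
   = 0.36


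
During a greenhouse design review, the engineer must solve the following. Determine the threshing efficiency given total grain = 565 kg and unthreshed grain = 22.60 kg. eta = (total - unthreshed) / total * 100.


eta = (total - unthreshed) / total * 100
    = (565 - 22.60) / 565 * 100
    = 542.40 / 565 * 100
    = 96%


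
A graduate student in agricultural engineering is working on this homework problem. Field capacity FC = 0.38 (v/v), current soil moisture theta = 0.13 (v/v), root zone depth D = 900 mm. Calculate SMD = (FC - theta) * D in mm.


SMD = (FC - theta) * D
    = (0.38 - 0.13) * 900
    = 0.250 * 900
    = 225 mm


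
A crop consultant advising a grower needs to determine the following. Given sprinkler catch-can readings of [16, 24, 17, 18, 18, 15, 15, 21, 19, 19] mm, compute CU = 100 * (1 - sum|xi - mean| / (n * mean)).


xbar = 182 / 10 = 18.200
sum|xi - xbar| = 20.400
CU = 100 * (1 - 20.400 / (10 * 18.200))
   = 100 * (1 - 0.1121)
   = 88.79%


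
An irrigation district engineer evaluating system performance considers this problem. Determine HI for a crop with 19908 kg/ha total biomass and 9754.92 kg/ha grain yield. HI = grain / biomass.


HI = grain_yield / biomass
   = 9754.92 / 19908
   = 0.49


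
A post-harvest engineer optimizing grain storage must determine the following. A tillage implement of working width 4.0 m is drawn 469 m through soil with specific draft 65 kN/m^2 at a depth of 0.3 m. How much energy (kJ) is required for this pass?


E = k * d * w * L
  = 65 * 0.3 * 4.0 * 469
  = 36582 kJ


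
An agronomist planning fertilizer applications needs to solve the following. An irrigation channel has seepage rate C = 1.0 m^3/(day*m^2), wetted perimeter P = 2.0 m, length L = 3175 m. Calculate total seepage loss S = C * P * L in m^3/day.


S = C * P * L
  = 1.0 * 2.0 * 3175
  = 6350 m^3/day


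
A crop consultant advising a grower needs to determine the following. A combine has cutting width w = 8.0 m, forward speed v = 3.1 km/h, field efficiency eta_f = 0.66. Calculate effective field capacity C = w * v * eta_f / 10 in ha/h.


C = w * v * eta_f / 10
  = 8.0 * 3.1 * 0.66 / 10
  = 16.37 / 10
  = 1.64 ha/h


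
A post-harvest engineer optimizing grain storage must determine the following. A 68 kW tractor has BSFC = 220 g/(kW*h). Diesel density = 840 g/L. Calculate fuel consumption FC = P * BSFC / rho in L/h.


FC = P * BSFC / rho_fuel
   = 68 * 220 / 840
   = 14960 / 840
   = 17.81 L/h


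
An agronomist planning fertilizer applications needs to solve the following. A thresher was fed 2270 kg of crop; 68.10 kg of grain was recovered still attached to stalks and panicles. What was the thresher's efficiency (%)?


eta = (total - unthreshed) / total * 100
    = (2270 - 68.10) / 2270 * 100
    = 2201.90 / 2270 * 100
    = 97%


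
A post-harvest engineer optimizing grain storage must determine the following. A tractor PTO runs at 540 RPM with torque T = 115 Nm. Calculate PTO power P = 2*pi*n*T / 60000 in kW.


P = 2*pi*n*T / 60000
  = 2*pi * 540 * 115 / 60000
  = 390185.81 / 60000
  = 6.50 kW


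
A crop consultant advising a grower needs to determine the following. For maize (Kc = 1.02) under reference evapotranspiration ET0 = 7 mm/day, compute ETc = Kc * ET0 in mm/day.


ETc = Kc * ET0
    = 1.02 * 7
    = 7.14 mm/day


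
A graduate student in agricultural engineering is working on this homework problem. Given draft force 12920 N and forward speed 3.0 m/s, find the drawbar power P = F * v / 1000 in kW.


P = F * v / 1000
  = 12920 * 3.0 / 1000
  = 38760 / 1000
  = 38.76 kW


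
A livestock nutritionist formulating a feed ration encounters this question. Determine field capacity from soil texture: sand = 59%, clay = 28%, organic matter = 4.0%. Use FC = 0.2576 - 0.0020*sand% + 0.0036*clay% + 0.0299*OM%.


FC = 0.2576 - 0.0020*59 + 0.0036*28 + 0.0299*4.0
   = 0.2576 - 0.1180 + 0.1008 + 0.1196
   = 0.3600


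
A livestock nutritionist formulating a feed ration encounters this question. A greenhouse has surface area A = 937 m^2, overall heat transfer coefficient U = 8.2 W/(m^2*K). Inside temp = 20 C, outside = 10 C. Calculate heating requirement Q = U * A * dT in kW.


dT = 20 - (10) = 10 K
Q = U * A * dT
  = 8.2 * 937 * 10
  = 76834 W = 76.83 kW


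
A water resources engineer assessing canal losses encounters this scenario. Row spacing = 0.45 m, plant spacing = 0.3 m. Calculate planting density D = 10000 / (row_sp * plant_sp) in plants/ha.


D = 10000 / (row_sp * plant_sp)
  = 10000 / (0.45 * 0.3)
  = 10000 / 0.1350
  = 74074.07 plants/ha


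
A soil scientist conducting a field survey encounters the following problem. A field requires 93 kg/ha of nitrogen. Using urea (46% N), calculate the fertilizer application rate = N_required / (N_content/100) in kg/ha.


Rate = N_required / (N_content / 100)
     = 93 / (46 / 100)
     = 93 / 0.46
     = 202.17 kg/ha


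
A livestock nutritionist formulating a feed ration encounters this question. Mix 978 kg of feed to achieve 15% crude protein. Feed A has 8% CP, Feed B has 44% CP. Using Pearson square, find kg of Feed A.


parts_A = CP_b - target = 44 - 15 = 29
parts_B = target - CP_a = 15 - 8 = 7
total_parts = 29 + 7 = 36
Feed A = 978 * 29 / 36 = 787.83 kg
Feed B = 978 * 7 / 36 = 190.17 kg

787.83 kg


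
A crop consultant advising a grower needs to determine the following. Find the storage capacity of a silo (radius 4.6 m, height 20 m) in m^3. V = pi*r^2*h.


V = pi * r^2 * h
  = pi * 4.6^2 * 20
  = pi * 21.16 * 20
  = 1329.52 m^3


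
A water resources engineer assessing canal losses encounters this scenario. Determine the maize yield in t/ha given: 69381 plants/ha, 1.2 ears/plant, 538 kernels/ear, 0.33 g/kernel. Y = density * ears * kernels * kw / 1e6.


Y = density * ears * kernels * kw
  = 69381 * 1.2 * 538 * 0.33 g/ha
  = 14781483.29 g/ha
  = 14781.48 kg/ha = 14.78 t/ha


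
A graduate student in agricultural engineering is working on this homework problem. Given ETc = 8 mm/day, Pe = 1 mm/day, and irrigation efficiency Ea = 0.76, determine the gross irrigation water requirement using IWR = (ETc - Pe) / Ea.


IWR = (ETc - Pe) / Ea
    = (8 - 1) / 0.76
    = 7 / 0.76
    = 9.21 mm/day


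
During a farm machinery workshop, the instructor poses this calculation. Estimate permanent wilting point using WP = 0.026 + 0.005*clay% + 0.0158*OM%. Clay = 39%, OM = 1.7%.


WP = 0.026 + 0.005*39 + 0.0158*1.7
   = 0.026 + 0.1950 + 0.0269
   = 0.2479


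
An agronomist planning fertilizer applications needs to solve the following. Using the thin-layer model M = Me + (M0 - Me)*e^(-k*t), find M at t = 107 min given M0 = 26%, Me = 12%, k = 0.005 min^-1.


M = Me + (M0 - Me) * e^(-k*t)
  = 12 + (26 - 12) * e^(-0.005*107)
  = 12 + 14 * e^(-0.535)
  = 12 + 14 * 0.58567
  = 12 + 8.1994
  = 20.20%


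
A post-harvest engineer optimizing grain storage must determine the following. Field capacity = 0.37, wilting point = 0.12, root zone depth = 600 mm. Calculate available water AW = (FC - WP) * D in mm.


AW = (FC - WP) * D
   = (0.37 - 0.12) * 600
   = 0.25 * 600
   = 150 mm


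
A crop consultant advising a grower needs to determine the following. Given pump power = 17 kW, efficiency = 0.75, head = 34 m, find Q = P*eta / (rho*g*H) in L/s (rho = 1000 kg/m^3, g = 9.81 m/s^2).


Q = (P * 1000 * eta) / (rho * g * H)
  = (17 * 1000 * 0.75) / (1000 * 9.81 * 34)
  = 12750 / 333540
  = 0.03823 m^3/s = 38.23 L/s


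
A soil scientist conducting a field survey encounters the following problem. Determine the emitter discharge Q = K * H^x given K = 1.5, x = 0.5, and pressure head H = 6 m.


Q = K * H^x
  = 1.5 * 6^0.5
  = 1.5 * 2.4495
  = 3.67 L/h


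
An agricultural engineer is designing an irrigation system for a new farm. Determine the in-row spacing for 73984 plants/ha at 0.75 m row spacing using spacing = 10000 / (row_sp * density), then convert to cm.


spacing = 10000 / (row_sp * density)
        = 10000 / (0.75 * 73984)
        = 10000 / 55488
        = 0.18022 m = 18.02 cm


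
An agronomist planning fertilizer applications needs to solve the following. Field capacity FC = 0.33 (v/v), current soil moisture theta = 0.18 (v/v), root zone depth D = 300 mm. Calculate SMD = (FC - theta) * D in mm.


SMD = (FC - theta) * D
    = (0.33 - 0.18) * 300
    = 0.150 * 300
    = 45 mm


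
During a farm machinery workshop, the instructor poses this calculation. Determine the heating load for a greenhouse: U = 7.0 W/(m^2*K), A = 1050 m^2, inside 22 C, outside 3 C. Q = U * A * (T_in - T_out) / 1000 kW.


dT = 22 - (3) = 19 K
Q = U * A * dT
  = 7.0 * 1050 * 19
  = 139650 W = 139.65 kW


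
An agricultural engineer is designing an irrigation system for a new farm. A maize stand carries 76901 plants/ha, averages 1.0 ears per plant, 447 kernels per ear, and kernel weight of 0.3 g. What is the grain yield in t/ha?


Y = density * ears * kernels * kw
  = 76901 * 1.0 * 447 * 0.3 g/ha
  = 10312424.10 g/ha
  = 10312.42 kg/ha = 10.31 t/ha


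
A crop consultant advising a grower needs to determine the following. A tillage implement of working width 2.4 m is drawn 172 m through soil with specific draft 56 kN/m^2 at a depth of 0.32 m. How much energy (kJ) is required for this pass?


E = k * d * w * L
  = 56 * 0.32 * 2.4 * 172
  = 7397.38 kJ


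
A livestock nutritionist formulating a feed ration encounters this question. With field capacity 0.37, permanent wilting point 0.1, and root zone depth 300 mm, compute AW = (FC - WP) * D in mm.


AW = (FC - WP) * D
   = (0.37 - 0.1) * 300
   = 0.27 * 300
   = 81 mm


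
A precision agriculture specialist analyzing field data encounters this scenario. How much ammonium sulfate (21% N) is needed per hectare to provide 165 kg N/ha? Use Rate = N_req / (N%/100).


Rate = N_required / (N_content / 100)
     = 165 / (21 / 100)
     = 165 / 0.21
     = 785.71 kg/ha


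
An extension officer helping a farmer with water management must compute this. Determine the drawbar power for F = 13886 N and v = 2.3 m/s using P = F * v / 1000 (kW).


P = F * v / 1000
  = 13886 * 2.3 / 1000
  = 31937.80 / 1000
  = 31.94 kW


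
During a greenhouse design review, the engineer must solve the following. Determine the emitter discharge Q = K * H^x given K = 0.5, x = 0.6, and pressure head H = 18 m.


Q = K * H^x
  = 0.5 * 18^0.6
  = 0.5 * 5.6645
  = 2.83 L/h


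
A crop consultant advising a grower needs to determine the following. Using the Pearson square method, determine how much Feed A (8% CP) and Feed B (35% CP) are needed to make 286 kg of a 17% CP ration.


parts_A = CP_b - target = 35 - 17 = 18
parts_B = target - CP_a = 17 - 8 = 9
total_parts = 18 + 9 = 27
Feed A = 286 * 18 / 27 = 190.67 kg
Feed B = 286 * 9 / 27 = 95.33 kg

190.67 kg


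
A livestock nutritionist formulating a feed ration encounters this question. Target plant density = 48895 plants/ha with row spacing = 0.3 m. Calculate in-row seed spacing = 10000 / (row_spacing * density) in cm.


spacing = 10000 / (row_sp * density)
        = 10000 / (0.3 * 48895)
        = 10000 / 14668.50
        = 0.68173 m = 68.17 cm


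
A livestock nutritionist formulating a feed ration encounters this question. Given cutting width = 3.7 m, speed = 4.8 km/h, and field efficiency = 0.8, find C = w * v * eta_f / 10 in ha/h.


C = w * v * eta_f / 10
  = 3.7 * 4.8 * 0.8 / 10
  = 14.21 / 10
  = 1.42 ha/h


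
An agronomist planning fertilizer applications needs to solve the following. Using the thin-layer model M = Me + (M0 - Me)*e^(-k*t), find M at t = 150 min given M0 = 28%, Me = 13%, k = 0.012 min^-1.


M = Me + (M0 - Me) * e^(-k*t)
  = 13 + (28 - 13) * e^(-0.012*150)
  = 13 + 15 * e^(-1.800)
  = 13 + 15 * 0.16530
  = 13 + 2.4795
  = 15.48%


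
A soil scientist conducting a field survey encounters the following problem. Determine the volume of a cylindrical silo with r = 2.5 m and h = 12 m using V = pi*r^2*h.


V = pi * r^2 * h
  = pi * 2.5^2 * 12
  = pi * 6.25 * 12
  = 235.62 m^3


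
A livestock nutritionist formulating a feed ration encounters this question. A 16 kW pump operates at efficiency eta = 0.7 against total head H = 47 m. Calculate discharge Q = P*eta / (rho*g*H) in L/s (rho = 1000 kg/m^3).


Q = (P * 1000 * eta) / (rho * g * H)
  = (16 * 1000 * 0.7) / (1000 * 9.81 * 47)
  = 11200 / 461070
  = 0.02429 m^3/s = 24.29 L/s


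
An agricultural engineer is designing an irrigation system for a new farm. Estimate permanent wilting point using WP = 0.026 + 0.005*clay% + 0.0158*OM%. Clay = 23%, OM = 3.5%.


WP = 0.026 + 0.005*23 + 0.0158*3.5
   = 0.026 + 0.1150 + 0.0553
   = 0.1963


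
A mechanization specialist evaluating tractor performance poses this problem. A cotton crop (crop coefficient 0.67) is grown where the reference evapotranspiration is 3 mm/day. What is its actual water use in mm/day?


ETc = Kc * ET0
    = 0.67 * 3
    = 2.01 mm/day


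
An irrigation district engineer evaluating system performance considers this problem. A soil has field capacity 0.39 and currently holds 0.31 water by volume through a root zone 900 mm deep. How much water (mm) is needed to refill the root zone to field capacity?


SMD = (FC - theta) * D
    = (0.39 - 0.31) * 900
    = 0.080 * 900
    = 72 mm


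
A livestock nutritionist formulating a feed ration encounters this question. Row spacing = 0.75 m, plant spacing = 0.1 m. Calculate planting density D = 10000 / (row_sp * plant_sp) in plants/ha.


D = 10000 / (row_sp * plant_sp)
  = 10000 / (0.75 * 0.1)
  = 10000 / 0.0750
  = 133333.33 plants/ha


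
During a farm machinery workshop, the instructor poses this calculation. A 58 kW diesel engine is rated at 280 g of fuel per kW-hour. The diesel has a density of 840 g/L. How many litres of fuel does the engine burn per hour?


FC = P * BSFC / rho_fuel
   = 58 * 280 / 840
   = 16240 / 840
   = 19.33 L/h


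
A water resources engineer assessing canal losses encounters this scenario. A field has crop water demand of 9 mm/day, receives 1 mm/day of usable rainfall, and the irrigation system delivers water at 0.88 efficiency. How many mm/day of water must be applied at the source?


IWR = (ETc - Pe) / Ea
    = (9 - 1) / 0.88
    = 8 / 0.88
    = 9.09 mm/day


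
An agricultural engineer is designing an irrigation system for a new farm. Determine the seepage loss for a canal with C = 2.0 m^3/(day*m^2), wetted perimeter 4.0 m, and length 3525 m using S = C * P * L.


S = C * P * L
  = 2.0 * 4.0 * 3525
  = 28200 m^3/day


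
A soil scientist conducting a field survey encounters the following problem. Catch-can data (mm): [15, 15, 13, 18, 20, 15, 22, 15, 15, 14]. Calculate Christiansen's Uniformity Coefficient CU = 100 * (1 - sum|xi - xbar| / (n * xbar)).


xbar = 162 / 10 = 16.200
sum|xi - xbar| = 22.800
CU = 100 * (1 - 22.800 / (10 * 16.200))
   = 100 * (1 - 0.1407)
   = 85.93%


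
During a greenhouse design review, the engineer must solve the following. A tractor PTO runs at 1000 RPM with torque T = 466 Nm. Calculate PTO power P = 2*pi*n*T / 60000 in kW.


P = 2*pi*n*T / 60000
  = 2*pi * 1000 * 466 / 60000
  = 2927964.35 / 60000
  = 48.80 kW


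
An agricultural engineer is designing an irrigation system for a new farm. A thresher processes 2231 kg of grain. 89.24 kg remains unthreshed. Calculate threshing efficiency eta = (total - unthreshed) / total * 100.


eta = (total - unthreshed) / total * 100
    = (2231 - 89.24) / 2231 * 100
    = 2141.76 / 2231 * 100
    = 96%


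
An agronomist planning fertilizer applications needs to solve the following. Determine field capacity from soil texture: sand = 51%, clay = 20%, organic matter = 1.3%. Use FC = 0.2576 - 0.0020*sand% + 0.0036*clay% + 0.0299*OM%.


FC = 0.2576 - 0.0020*51 + 0.0036*20 + 0.0299*1.3
   = 0.2576 - 0.1020 + 0.0720 + 0.0389
   = 0.2665


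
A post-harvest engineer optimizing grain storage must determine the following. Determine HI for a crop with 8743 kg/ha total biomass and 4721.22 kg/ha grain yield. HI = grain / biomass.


HI = grain_yield / biomass
   = 4721.22 / 8743
   = 0.54


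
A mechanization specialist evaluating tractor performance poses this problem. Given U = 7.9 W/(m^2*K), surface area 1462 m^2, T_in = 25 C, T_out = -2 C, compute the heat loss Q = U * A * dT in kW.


dT = 25 - (-2) = 27 K
Q = U * A * dT
  = 7.9 * 1462 * 27
  = 311844.60 W = 311.84 kW


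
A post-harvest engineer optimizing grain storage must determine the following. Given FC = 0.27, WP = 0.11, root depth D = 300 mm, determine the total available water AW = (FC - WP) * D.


AW = (FC - WP) * D
   = (0.27 - 0.11) * 300
   = 0.16 * 300
   = 48 mm


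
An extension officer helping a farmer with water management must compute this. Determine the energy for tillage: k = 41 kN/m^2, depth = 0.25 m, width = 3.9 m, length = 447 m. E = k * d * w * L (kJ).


E = k * d * w * L
  = 41 * 0.25 * 3.9 * 447
  = 17868.83 kJ


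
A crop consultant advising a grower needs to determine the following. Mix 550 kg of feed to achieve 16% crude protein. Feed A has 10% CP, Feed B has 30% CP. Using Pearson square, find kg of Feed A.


parts_A = CP_b - target = 30 - 16 = 14
parts_B = target - CP_a = 16 - 10 = 6
total_parts = 14 + 6 = 20
Feed A = 550 * 14 / 20 = 385 kg
Feed B = 550 * 6 / 20 = 165 kg

385 kg


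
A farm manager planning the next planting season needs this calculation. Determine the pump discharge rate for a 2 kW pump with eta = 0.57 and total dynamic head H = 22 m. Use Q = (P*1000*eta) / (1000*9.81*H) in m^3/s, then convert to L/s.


Q = (P * 1000 * eta) / (rho * g * H)
  = (2 * 1000 * 0.57) / (1000 * 9.81 * 22)
  = 1140 / 215820
  = 0.00528 m^3/s = 5.28 L/s


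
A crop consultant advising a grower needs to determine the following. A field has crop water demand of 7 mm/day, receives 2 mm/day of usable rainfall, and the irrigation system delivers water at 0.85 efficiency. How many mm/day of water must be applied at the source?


IWR = (ETc - Pe) / Ea
    = (7 - 2) / 0.85
    = 5 / 0.85
    = 5.88 mm/day


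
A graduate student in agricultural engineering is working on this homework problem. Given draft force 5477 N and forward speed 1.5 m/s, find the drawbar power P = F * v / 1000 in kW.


P = F * v / 1000
  = 5477 * 1.5 / 1000
  = 8215.50 / 1000
  = 8.22 kW


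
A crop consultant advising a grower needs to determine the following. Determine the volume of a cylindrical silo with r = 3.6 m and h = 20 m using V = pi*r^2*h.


V = pi * r^2 * h
  = pi * 3.6^2 * 20
  = pi * 12.96 * 20
  = 814.30 m^3


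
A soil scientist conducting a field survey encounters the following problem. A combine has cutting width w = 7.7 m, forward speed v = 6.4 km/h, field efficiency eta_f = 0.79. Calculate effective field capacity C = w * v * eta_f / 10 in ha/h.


C = w * v * eta_f / 10
  = 7.7 * 6.4 * 0.79 / 10
  = 38.93 / 10
  = 3.89 ha/h


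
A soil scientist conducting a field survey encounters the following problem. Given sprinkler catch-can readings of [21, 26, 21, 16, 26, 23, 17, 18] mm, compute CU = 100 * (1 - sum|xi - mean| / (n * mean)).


xbar = 168 / 8 = 21
sum|xi - xbar| = 24
CU = 100 * (1 - 24 / (8 * 21))
   = 100 * (1 - 0.1429)
   = 85.71%


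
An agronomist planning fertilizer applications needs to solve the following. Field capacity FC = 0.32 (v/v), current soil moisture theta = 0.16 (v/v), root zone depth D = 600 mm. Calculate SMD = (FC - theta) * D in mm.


SMD = (FC - theta) * D
    = (0.32 - 0.16) * 600
    = 0.160 * 600
    = 96 mm


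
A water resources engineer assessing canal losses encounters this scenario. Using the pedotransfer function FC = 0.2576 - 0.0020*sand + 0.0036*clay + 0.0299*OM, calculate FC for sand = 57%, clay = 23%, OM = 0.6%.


FC = 0.2576 - 0.0020*57 + 0.0036*23 + 0.0299*0.6
   = 0.2576 - 0.1140 + 0.0828 + 0.0179
   = 0.2443


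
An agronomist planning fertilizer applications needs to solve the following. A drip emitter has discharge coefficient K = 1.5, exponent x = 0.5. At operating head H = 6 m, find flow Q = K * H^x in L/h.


Q = K * H^x
  = 1.5 * 6^0.5
  = 1.5 * 2.4495
  = 3.67 L/h


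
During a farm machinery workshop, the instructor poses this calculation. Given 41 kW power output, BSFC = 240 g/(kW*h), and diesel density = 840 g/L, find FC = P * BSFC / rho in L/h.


FC = P * BSFC / rho_fuel
   = 41 * 240 / 840
   = 9840 / 840
   = 11.71 L/h


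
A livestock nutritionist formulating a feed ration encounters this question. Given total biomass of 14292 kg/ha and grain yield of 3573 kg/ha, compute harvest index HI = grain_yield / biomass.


HI = grain_yield / biomass
   = 3573 / 14292
   = 0.25


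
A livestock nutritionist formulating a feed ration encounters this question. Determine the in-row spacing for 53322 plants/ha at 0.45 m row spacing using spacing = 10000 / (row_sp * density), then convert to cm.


spacing = 10000 / (row_sp * density)
        = 10000 / (0.45 * 53322)
        = 10000 / 23994.90
        = 0.41676 m = 41.68 cm


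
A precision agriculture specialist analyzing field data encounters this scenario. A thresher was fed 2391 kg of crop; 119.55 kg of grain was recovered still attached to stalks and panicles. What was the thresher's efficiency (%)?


eta = (total - unthreshed) / total * 100
    = (2391 - 119.55) / 2391 * 100
    = 2271.45 / 2391 * 100
    = 95%


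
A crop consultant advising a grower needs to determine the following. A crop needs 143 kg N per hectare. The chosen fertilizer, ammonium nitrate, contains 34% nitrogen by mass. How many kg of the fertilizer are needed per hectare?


Rate = N_required / (N_content / 100)
     = 143 / (34 / 100)
     = 143 / 0.34
     = 420.59 kg/ha


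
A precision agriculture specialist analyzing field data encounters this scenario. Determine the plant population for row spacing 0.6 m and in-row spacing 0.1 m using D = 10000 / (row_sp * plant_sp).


D = 10000 / (row_sp * plant_sp)
  = 10000 / (0.6 * 0.1)
  = 10000 / 0.0600
  = 166666.67 plants/ha


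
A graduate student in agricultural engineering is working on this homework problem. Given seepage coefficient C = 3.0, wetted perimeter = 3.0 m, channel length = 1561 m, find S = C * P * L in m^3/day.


S = C * P * L
  = 3.0 * 3.0 * 1561
  = 14049 m^3/day


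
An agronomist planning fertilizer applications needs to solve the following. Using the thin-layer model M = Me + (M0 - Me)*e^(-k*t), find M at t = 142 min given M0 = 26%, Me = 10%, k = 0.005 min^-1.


M = Me + (M0 - Me) * e^(-k*t)
  = 10 + (26 - 10) * e^(-0.005*142)
  = 10 + 16 * e^(-0.710)
  = 10 + 16 * 0.49164
  = 10 + 7.8663
  = 17.87%


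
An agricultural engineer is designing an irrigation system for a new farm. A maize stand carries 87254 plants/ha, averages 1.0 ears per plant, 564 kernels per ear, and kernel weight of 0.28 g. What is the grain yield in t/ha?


Y = density * ears * kernels * kw
  = 87254 * 1.0 * 564 * 0.28 g/ha
  = 13779151.68 g/ha
  = 13779.15 kg/ha = 13.78 t/ha


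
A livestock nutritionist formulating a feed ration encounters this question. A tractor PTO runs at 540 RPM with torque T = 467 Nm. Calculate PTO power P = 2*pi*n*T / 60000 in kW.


P = 2*pi*n*T / 60000
  = 2*pi * 540 * 467 / 60000
  = 1584493.67 / 60000
  = 26.41 kW


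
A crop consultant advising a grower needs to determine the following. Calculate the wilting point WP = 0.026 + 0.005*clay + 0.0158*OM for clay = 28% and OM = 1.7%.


WP = 0.026 + 0.005*28 + 0.0158*1.7
   = 0.026 + 0.1400 + 0.0269
   = 0.1929


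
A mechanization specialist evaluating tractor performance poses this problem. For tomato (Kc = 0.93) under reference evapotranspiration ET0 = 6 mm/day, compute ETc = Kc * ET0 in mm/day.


ETc = Kc * ET0
    = 0.93 * 6
    = 5.58 mm/day


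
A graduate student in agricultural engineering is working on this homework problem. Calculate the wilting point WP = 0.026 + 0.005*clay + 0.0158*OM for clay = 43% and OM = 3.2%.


WP = 0.026 + 0.005*43 + 0.0158*3.2
   = 0.026 + 0.2150 + 0.0506
   = 0.2916


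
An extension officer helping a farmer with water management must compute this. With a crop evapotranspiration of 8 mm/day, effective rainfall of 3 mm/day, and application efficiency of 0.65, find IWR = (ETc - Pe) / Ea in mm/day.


IWR = (ETc - Pe) / Ea
    = (8 - 3) / 0.65
    = 5 / 0.65
    = 7.69 mm/day


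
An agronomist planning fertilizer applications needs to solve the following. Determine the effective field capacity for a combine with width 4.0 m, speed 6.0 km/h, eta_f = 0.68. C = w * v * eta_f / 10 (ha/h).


C = w * v * eta_f / 10
  = 4.0 * 6.0 * 0.68 / 10
  = 16.32 / 10
  = 1.63 ha/h


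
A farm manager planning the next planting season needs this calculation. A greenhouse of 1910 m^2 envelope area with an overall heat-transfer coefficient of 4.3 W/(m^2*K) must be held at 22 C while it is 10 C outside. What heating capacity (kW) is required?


dT = 22 - (10) = 12 K
Q = U * A * dT
  = 4.3 * 1910 * 12
  = 98556 W = 98.56 kW


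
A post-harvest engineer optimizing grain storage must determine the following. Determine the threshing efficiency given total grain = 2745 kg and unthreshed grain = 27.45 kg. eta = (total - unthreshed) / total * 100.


eta = (total - unthreshed) / total * 100
    = (2745 - 27.45) / 2745 * 100
    = 2717.55 / 2745 * 100
    = 99%


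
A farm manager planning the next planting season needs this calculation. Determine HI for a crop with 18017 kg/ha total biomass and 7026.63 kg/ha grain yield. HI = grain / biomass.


HI = grain_yield / biomass
   = 7026.63 / 18017
   = 0.39


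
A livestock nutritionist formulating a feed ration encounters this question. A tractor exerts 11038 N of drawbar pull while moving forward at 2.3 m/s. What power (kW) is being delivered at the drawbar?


P = F * v / 1000
  = 11038 * 2.3 / 1000
  = 25387.40 / 1000
  = 25.39 kW


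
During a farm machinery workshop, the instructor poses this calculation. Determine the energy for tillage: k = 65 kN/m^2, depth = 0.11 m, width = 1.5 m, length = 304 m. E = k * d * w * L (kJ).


E = k * d * w * L
  = 65 * 0.11 * 1.5 * 304
  = 3260.40 kJ


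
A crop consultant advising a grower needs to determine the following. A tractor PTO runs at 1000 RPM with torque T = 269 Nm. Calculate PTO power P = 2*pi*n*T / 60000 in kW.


P = 2*pi*n*T / 60000
  = 2*pi * 1000 * 269 / 60000
  = 1690176.85 / 60000
  = 28.17 kW


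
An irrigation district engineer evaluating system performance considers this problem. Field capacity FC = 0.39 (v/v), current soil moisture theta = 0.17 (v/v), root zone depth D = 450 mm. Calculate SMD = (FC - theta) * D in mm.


SMD = (FC - theta) * D
    = (0.39 - 0.17) * 450
    = 0.220 * 450
    = 99 mm


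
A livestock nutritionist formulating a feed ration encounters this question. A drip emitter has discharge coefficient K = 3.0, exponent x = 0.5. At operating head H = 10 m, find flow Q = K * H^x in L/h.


Q = K * H^x
  = 3.0 * 10^0.5
  = 3.0 * 3.1623
  = 9.49 L/h


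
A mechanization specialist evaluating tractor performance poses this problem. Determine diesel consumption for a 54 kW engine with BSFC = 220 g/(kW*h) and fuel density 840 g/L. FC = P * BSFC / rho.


FC = P * BSFC / rho_fuel
   = 54 * 220 / 840
   = 11880 / 840
   = 14.14 L/h


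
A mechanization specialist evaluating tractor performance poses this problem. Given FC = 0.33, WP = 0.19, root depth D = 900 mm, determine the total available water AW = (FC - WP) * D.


AW = (FC - WP) * D
   = (0.33 - 0.19) * 900
   = 0.14 * 900
   = 126 mm


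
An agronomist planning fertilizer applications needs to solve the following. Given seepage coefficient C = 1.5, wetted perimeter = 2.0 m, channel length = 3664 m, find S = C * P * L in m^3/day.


S = C * P * L
  = 1.5 * 2.0 * 3664
  = 10992 m^3/day


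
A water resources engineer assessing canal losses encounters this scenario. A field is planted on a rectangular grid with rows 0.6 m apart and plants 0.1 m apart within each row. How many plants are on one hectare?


D = 10000 / (row_sp * plant_sp)
  = 10000 / (0.6 * 0.1)
  = 10000 / 0.0600
  = 166666.67 plants/ha


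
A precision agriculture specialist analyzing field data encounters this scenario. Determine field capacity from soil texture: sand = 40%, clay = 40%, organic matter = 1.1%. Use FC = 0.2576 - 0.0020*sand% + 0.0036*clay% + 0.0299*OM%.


FC = 0.2576 - 0.0020*40 + 0.0036*40 + 0.0299*1.1
   = 0.2576 - 0.0800 + 0.1440 + 0.0329
   = 0.3545


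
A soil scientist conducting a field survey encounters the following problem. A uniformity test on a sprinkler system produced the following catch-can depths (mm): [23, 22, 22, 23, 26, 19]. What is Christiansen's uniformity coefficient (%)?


xbar = 135 / 6 = 22.500
sum|xi - xbar| = 9
CU = 100 * (1 - 9 / (6 * 22.500))
   = 100 * (1 - 0.0667)
   = 93.33%


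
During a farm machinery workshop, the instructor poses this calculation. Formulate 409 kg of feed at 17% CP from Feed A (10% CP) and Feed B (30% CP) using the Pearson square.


parts_A = CP_b - target = 30 - 17 = 13
parts_B = target - CP_a = 17 - 10 = 7
total_parts = 13 + 7 = 20
Feed A = 409 * 13 / 20 = 265.85 kg
Feed B = 409 * 7 / 20 = 143.15 kg

265.85 kg


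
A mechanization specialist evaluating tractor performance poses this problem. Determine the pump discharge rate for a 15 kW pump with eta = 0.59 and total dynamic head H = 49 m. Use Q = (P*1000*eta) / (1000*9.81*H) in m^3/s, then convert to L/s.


Q = (P * 1000 * eta) / (rho * g * H)
  = (15 * 1000 * 0.59) / (1000 * 9.81 * 49)
  = 8850 / 480690
  = 0.01841 m^3/s = 18.41 L/s


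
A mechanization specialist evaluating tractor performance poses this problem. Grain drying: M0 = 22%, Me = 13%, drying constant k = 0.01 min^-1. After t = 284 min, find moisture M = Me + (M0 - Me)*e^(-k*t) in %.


M = Me + (M0 - Me) * e^(-k*t)
  = 13 + (22 - 13) * e^(-0.01*284)
  = 13 + 9 * e^(-2.840)
  = 13 + 9 * 0.05843
  = 13 + 0.5258
  = 13.53%


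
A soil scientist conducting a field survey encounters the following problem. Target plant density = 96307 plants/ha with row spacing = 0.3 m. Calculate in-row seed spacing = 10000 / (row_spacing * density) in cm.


spacing = 10000 / (row_sp * density)
        = 10000 / (0.3 * 96307)
        = 10000 / 28892.10
        = 0.34612 m = 34.61 cm


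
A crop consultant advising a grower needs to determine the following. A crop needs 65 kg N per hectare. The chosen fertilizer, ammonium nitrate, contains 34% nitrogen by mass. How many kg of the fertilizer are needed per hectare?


Rate = N_required / (N_content / 100)
     = 65 / (34 / 100)
     = 65 / 0.34
     = 191.18 kg/ha


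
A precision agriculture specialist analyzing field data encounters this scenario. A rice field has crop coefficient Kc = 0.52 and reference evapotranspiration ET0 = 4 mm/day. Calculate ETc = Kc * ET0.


ETc = Kc * ET0
    = 0.52 * 4
    = 2.08 mm/day


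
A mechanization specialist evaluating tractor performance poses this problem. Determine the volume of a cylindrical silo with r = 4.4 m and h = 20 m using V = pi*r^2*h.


V = pi * r^2 * h
  = pi * 4.4^2 * 20
  = pi * 19.36 * 20
  = 1216.42 m^3


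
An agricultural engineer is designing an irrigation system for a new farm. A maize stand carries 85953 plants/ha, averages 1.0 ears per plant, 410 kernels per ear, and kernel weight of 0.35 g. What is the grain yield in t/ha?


Y = density * ears * kernels * kw
  = 85953 * 1.0 * 410 * 0.35 g/ha
  = 12334255.50 g/ha
  = 12334.26 kg/ha = 12.33 t/ha


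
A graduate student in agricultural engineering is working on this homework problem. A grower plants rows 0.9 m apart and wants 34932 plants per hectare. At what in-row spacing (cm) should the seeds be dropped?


spacing = 10000 / (row_sp * density)
        = 10000 / (0.9 * 34932)
        = 10000 / 31438.80
        = 0.31808 m = 31.81 cm


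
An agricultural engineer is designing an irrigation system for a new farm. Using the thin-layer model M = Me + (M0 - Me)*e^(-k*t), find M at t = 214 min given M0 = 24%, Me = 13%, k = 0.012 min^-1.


M = Me + (M0 - Me) * e^(-k*t)
  = 13 + (24 - 13) * e^(-0.012*214)
  = 13 + 11 * e^(-2.568)
  = 13 + 11 * 0.07669
  = 13 + 0.8436
  = 13.84%


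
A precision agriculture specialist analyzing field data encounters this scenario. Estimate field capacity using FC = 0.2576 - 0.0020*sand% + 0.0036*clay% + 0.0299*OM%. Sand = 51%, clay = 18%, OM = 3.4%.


FC = 0.2576 - 0.0020*51 + 0.0036*18 + 0.0299*3.4
   = 0.2576 - 0.1020 + 0.0648 + 0.1017
   = 0.3221


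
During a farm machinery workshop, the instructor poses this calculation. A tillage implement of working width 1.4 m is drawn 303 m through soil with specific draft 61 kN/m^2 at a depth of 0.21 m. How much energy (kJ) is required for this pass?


E = k * d * w * L
  = 61 * 0.21 * 1.4 * 303
  = 5434.00 kJ


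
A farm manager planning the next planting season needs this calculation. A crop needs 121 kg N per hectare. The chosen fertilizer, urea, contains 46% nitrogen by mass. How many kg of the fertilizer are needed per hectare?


Rate = N_required / (N_content / 100)
     = 121 / (46 / 100)
     = 121 / 0.46
     = 263.04 kg/ha


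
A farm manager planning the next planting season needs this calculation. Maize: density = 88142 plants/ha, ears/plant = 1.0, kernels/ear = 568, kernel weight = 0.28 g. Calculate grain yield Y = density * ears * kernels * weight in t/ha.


Y = density * ears * kernels * kw
  = 88142 * 1.0 * 568 * 0.28 g/ha
  = 14018103.68 g/ha
  = 14018.10 kg/ha = 14.02 t/ha


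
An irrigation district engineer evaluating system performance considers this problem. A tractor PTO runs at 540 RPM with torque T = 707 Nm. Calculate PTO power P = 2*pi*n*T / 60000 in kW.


P = 2*pi*n*T / 60000
  = 2*pi * 540 * 707 / 60000
  = 2398794.49 / 60000
  = 39.98 kW


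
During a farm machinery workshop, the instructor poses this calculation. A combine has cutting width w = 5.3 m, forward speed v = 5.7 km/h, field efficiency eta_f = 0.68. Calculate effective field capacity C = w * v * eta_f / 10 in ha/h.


C = w * v * eta_f / 10
  = 5.3 * 5.7 * 0.68 / 10
  = 20.54 / 10
  = 2.05 ha/h


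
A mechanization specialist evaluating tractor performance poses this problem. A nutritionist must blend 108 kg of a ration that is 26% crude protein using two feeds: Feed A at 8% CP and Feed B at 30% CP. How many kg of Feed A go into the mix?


parts_A = CP_b - target = 30 - 26 = 4
parts_B = target - CP_a = 26 - 8 = 18
total_parts = 4 + 18 = 22
Feed A = 108 * 4 / 22 = 19.64 kg
Feed B = 108 * 18 / 22 = 88.36 kg

19.64 kg
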